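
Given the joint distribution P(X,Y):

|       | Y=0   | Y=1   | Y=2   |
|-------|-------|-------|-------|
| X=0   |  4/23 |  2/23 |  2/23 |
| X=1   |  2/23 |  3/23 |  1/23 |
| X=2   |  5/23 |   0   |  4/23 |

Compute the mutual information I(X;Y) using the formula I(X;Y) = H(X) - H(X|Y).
0.2197 bits

I(X;Y) = H(X) - H(X|Y)

Marginal of X (row sums):
  P(X=0) = 4/23 + 2/23 + 2/23 = 8/23
  P(X=1) = 2/23 + 3/23 + 1/23 = 6/23
  P(X=2) = 5/23 + 0 + 4/23 = 9/23
H(X) = -[(8/23)·log₂(8/23) + (6/23)·log₂(6/23) + (9/23)·log₂(9/23)]
  = 0.529935 + 0.505722 + 0.529684 = 1.56534 bits

Marginal of Y (column sums):
  P(Y=0) = 4/23 + 2/23 + 5/23 = 11/23
  P(Y=1) = 2/23 + 3/23 + 0 = 5/23
  P(Y=2) = 2/23 + 1/23 + 4/23 = 7/23
H(X|Y) = Σ_y P(y)·H(X|Y=y):
  Y=0: P(Y=0) = 11/23, P(X|Y=0) = (4/11, 2/11, 5/11) → H(X|Y=0) = 1.494919
  Y=1: P(Y=1) = 5/23, P(X|Y=1) = (2/5, 3/5, 0) → H(X|Y=1) = 0.970951
  Y=2: P(Y=2) = 7/23, P(X|Y=2) = (2/7, 1/7, 4/7) → H(X|Y=2) = 1.378783
H(X|Y) = (11/23)·1.494919 + (5/23)·0.970951 + (7/23)·1.378783 = 1.34567 bits

I(X;Y) = H(X) - H(X|Y) = 1.56534 - 1.34567 = 0.2197 bits

Cross-check via I(X;Y) = H(X) + H(Y) - H(X,Y): computing H(Y) from the column sums and H(X,Y) from the 9 cells in the same way gives H(Y) = 1.50987 bits and H(X,Y) = 2.85554 bits, so
I(X;Y) = 1.56534 + 1.50987 - 2.85554 = 0.2197 bits ✓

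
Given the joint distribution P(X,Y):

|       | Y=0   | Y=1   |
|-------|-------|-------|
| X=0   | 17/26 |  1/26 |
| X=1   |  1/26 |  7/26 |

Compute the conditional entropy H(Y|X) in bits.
0.3815 bits

H(Y|X) = H(X,Y) - H(X)

H(X,Y) = -Σ_{x,y} P(x,y) log₂ P(x,y). Per-cell terms -P(x,y)·log₂P(x,y):
  X=0: 0.4007926, 0.1807861
  X=1: 0.1807861, 0.5096767
Sum of the 4 terms: H(X,Y) = 1.2720415 bits

Marginal of X (row sums):
  P(X=0) = 17/26 + 1/26 = 9/13
  P(X=1) = 1/26 + 7/26 = 4/13
H(X) = -[(9/13)·log₂(9/13) + (4/13)·log₂(4/13)]
  = 0.3672794 + 0.5232122 = 0.8904916 bits

H(Y|X) = H(X,Y) - H(X) = 1.2720415 - 0.8904916 = 0.3815 bits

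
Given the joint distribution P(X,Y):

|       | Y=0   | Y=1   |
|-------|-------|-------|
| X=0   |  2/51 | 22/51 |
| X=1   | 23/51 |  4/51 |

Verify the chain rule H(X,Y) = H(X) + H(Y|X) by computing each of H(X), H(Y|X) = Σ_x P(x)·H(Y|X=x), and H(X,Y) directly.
H(X) = 0.9975 bits, H(Y|X) = 0.5151 bits, H(X,Y) = 1.5126 bits

Marginal of X (row sums):
  P(X=0) = 2/51 + 22/51 = 8/17
  P(X=1) = 23/51 + 4/51 = 9/17
H(X) = -[(8/17)·log₂(8/17) + (9/17)·log₂(9/17)]
  = 0.5117 + 0.4858 = 0.9975 bits

H(Y|X) = Σ_x P(x)·H(Y|X=x):
  X=0: P(X=0) = 8/17, P(Y|X=0) = (1/12, 11/12) → H(Y|X=0) = 0.4138
  X=1: P(X=1) = 9/17, P(Y|X=1) = (23/27, 4/27) → H(Y|X=1) = 0.6052
H(Y|X) = (8/17)·0.4138 + (9/17)·0.6052 = 0.5151 bits

H(X,Y) = -Σ_{x,y} P(x,y) log₂ P(x,y). Per-cell terms -P(x,y)·log₂P(x,y):
  X=0: 0.1832, 0.5233
  X=1: 0.5181, 0.2880
Sum of the 4 terms: H(X,Y) = 1.5126 bits

Chain rule check:
  H(X) + H(Y|X) = 0.9975 + 0.5151 = 1.5126 bits
  H(X,Y) = 1.5126 bits
✓ Chain rule verified.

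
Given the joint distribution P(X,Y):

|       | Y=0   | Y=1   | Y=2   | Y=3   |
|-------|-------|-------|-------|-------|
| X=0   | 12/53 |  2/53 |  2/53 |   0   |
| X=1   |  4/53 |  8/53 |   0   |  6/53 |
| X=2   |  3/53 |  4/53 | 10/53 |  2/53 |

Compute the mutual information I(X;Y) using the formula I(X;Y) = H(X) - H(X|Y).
0.4770 bits

I(X;Y) = H(X) - H(X|Y)

Marginal of X (row sums):
  P(X=0) = 12/53 + 2/53 + 2/53 + 0 = 16/53
  P(X=1) = 4/53 + 8/53 + 0 + 6/53 = 18/53
  P(X=2) = 3/53 + 4/53 + 10/53 + 2/53 = 19/53
H(X) = -[(16/53)·log₂(16/53) + (18/53)·log₂(18/53) + (19/53)·log₂(19/53)]
  = 0.52164 + 0.52913 + 0.53056 = 1.58133 bits

Marginal of Y (column sums):
  P(Y=0) = 12/53 + 4/53 + 3/53 = 19/53
  P(Y=1) = 2/53 + 8/53 + 4/53 = 14/53
  P(Y=2) = 2/53 + 0 + 10/53 = 12/53
  P(Y=3) = 0 + 6/53 + 2/53 = 8/53
H(X|Y) = Σ_y P(y)·H(X|Y=y):
  Y=0: P(Y=0) = 19/53, P(X|Y=0) = (12/19, 4/19, 3/19) → H(X|Y=0) = 1.31243
  Y=1: P(Y=1) = 14/53, P(X|Y=1) = (1/7, 4/7, 2/7) → H(X|Y=1) = 1.37878
  Y=2: P(Y=2) = 12/53, P(X|Y=2) = (1/6, 0, 5/6) → H(X|Y=2) = 0.65002
  Y=3: P(Y=3) = 8/53, P(X|Y=3) = (0, 3/4, 1/4) → H(X|Y=3) = 0.81128
H(X|Y) = (19/53)·1.31243 + (14/53)·1.37878 + (12/53)·0.65002 + (8/53)·0.81128 = 1.10433 bits

I(X;Y) = H(X) - H(X|Y) = 1.58133 - 1.10433 = 0.4770 bits

Cross-check via I(X;Y) = H(X) + H(Y) - H(X,Y): computing H(Y) from the column sums and H(X,Y) from the 12 cells in the same way gives H(Y) = 1.93484 bits and H(X,Y) = 3.03918 bits, so
I(X;Y) = 1.58133 + 1.93484 - 3.03918 = 0.4770 bits ✓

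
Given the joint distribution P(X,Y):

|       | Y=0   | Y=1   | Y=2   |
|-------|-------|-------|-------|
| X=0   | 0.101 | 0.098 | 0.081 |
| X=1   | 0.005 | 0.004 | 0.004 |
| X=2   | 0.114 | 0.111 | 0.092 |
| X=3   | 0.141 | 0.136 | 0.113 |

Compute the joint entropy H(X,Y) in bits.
3.2294 bits

H(X,Y) = -Σ_{x,y} P(x,y) log₂ P(x,y). Per-cell terms -P(x,y)·log₂P(x,y):
  X=0: 0.33406, 0.32841, 0.29370
  X=1: 0.03822, 0.03186, 0.03186
  X=2: 0.35715, 0.35202, 0.31668
  X=3: 0.39850, 0.39145, 0.35545
Sum of the 12 terms: H(X,Y) = 3.2294 bits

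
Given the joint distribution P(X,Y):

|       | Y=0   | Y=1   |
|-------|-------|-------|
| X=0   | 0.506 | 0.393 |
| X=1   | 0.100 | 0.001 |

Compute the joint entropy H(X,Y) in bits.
1.3690 bits

H(X,Y) = -Σ_{x,y} P(x,y) log₂ P(x,y). Per-cell terms -P(x,y)·log₂P(x,y):
  X=0: 0.4973, 0.5295
  X=1: 0.3322, 0.0100
Sum of the 4 terms: H(X,Y) = 1.3690 bits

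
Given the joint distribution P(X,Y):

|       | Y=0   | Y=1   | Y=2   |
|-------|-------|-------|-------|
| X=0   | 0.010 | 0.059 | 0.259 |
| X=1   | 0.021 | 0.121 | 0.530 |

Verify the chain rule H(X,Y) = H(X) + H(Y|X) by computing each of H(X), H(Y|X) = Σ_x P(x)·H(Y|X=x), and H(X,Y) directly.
H(X) = 0.9129 bits, H(Y|X) = 0.8704 bits, H(X,Y) = 1.7833 bits

Marginal of X (row sums):
  P(X=0) = 0.010 + 0.059 + 0.259 = 0.328
  P(X=1) = 0.021 + 0.121 + 0.530 = 0.672
H(X) = -[0.328·log₂(0.328) + 0.672·log₂(0.672)]
  = 0.52750 + 0.38537 = 0.9129 bits

H(Y|X) = Σ_x P(x)·H(Y|X=x):
  X=0: P(X=0) = 0.328, P(Y|X=0) = (5/164, 59/328, 259/328) → H(Y|X=0) = 0.86777
  X=1: P(X=1) = 0.672, P(Y|X=1) = (1/32, 121/672, 265/336) → H(Y|X=1) = 0.87172
H(Y|X) = 0.328·0.86777 + 0.672·0.87172 = 0.8704 bits

H(X,Y) = -Σ_{x,y} P(x,y) log₂ P(x,y). Per-cell terms -P(x,y)·log₂P(x,y):
  X=0: 0.06644, 0.24091, 0.50478
  X=1: 0.11704, 0.36868, 0.48545
Sum of the 6 terms: H(X,Y) = 1.7833 bits

Chain rule check:
  H(X) + H(Y|X) = 0.9129 + 0.8704 = 1.7833 bits
  H(X,Y) = 1.7833 bits
✓ Chain rule verified.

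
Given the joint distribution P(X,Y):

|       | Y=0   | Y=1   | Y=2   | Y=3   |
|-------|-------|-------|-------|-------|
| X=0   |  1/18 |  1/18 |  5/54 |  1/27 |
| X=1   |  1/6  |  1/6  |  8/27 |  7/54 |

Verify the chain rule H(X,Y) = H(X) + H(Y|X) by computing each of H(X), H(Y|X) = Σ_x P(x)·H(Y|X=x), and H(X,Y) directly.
H(X) = 0.7963 bits, H(Y|X) = 1.9247 bits, H(X,Y) = 2.7210 bits

Marginal of X (row sums):
  P(X=0) = 1/18 + 1/18 + 5/54 + 1/27 = 13/54
  P(X=1) = 1/6 + 1/6 + 8/27 + 7/54 = 41/54
H(X) = -[(13/54)·log₂(13/54) + (41/54)·log₂(41/54)]
  = 0.49459 + 0.30168 = 0.7963 bits

H(Y|X) = Σ_x P(x)·H(Y|X=x):
  X=0: P(X=0) = 13/54, P(Y|X=0) = (3/13, 3/13, 5/13, 2/13) → H(Y|X=0) = 1.92202
  X=1: P(X=1) = 41/54, P(Y|X=1) = (9/41, 9/41, 16/41, 7/41) → H(Y|X=1) = 1.92560
H(Y|X) = (13/54)·1.92202 + (41/54)·1.92560 = 1.9247 bits

H(X,Y) = -Σ_{x,y} P(x,y) log₂ P(x,y). Per-cell terms -P(x,y)·log₂P(x,y):
  X=0: 0.23166, 0.23166, 0.31787, 0.17611
  X=1: 0.43083, 0.43083, 0.51997, 0.38209
Sum of the 8 terms: H(X,Y) = 2.7210 bits

Chain rule check:
  H(X) + H(Y|X) = 0.7963 + 1.9247 = 2.7210 bits
  H(X,Y) = 2.7210 bits
✓ Chain rule verified.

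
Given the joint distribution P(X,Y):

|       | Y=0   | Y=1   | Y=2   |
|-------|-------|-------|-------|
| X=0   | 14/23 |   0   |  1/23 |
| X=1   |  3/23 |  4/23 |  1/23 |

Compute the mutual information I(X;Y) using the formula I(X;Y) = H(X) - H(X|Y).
0.3482 bits

I(X;Y) = H(X) - H(X|Y)

Marginal of X (row sums):
  P(X=0) = 14/23 + 0 + 1/23 = 15/23
  P(X=1) = 3/23 + 4/23 + 1/23 = 8/23
H(X) = -[(15/23)·log₂(15/23) + (8/23)·log₂(8/23)]
  = 0.4022 + 0.5299 = 0.9321 bits

Marginal of Y (column sums):
  P(Y=0) = 14/23 + 3/23 = 17/23
  P(Y=1) = 0 + 4/23 = 4/23
  P(Y=2) = 1/23 + 1/23 = 2/23
H(X|Y) = Σ_y P(y)·H(X|Y=y):
  Y=0: P(Y=0) = 17/23, P(X|Y=0) = (14/17, 3/17) → H(X|Y=0) = 0.6723
  Y=1: P(Y=1) = 4/23, P(X|Y=1) = (0, 1) → H(X|Y=1) = 0.0000
  Y=2: P(Y=2) = 2/23, P(X|Y=2) = (1/2, 1/2) → H(X|Y=2) = 1.0000
H(X|Y) = (17/23)·0.6723 + (4/23)·0.0000 + (2/23)·1.0000 = 0.5839 bits

I(X;Y) = H(X) - H(X|Y) = 0.9321 - 0.5839 = 0.3482 bits

Cross-check via I(X;Y) = H(X) + H(Y) - H(X,Y): computing H(Y) from the column sums and H(X,Y) from the 6 cells in the same way gives H(Y) = 1.0676 bits and H(X,Y) = 1.6515 bits, so
I(X;Y) = 0.9321 + 1.0676 - 1.6515 = 0.3482 bits ✓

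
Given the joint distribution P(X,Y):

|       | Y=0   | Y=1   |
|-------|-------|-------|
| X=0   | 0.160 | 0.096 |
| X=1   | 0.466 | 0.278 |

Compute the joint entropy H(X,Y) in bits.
1.7743 bits

H(X,Y) = -Σ_{x,y} P(x,y) log₂ P(x,y). Per-cell terms -P(x,y)·log₂P(x,y):
  X=0: 0.4230, 0.3246
  X=1: 0.5133, 0.5134
Sum of the 4 terms: H(X,Y) = 1.7743 bits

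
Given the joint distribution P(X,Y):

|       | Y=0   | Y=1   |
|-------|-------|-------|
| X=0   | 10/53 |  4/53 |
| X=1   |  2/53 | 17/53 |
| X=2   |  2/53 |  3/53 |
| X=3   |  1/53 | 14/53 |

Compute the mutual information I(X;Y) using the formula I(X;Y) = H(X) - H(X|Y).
0.2659 bits

I(X;Y) = H(X) - H(X|Y)

Marginal of X (row sums):
  P(X=0) = 10/53 + 4/53 = 14/53
  P(X=1) = 2/53 + 17/53 = 19/53
  P(X=2) = 2/53 + 3/53 = 5/53
  P(X=3) = 1/53 + 14/53 = 15/53
H(X) = -[(14/53)·log₂(14/53) + (19/53)·log₂(19/53) + (5/53)·log₂(5/53) + (15/53)·log₂(15/53)]
  = 0.5073 + 0.5306 + 0.3213 + 0.5154 = 1.8746 bits

Marginal of Y (column sums):
  P(Y=0) = 10/53 + 2/53 + 2/53 + 1/53 = 15/53
  P(Y=1) = 4/53 + 17/53 + 3/53 + 14/53 = 38/53
H(X|Y) = Σ_y P(y)·H(X|Y=y):
  Y=0: P(Y=0) = 15/53, P(X|Y=0) = (2/3, 2/15, 2/15, 1/15) → H(X|Y=0) = 1.4256
  Y=1: P(Y=1) = 38/53, P(X|Y=1) = (2/19, 17/38, 3/38, 7/19) → H(X|Y=1) = 1.6810
H(X|Y) = (15/53)·1.4256 + (38/53)·1.6810 = 1.6087 bits

I(X;Y) = H(X) - H(X|Y) = 1.8746 - 1.6087 = 0.2659 bits

Cross-check via I(X;Y) = H(X) + H(Y) - H(X,Y): computing H(Y) from the column sums and H(X,Y) from the 8 cells in the same way gives H(Y) = 0.8595 bits and H(X,Y) = 2.4682 bits, so
I(X;Y) = 1.8746 + 0.8595 - 2.4682 = 0.2659 bits ✓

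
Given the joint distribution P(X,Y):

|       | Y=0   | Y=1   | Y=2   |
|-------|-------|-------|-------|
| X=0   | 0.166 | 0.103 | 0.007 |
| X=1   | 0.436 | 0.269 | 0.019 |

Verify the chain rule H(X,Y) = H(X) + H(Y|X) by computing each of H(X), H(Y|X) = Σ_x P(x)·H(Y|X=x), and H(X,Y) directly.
H(X) = 0.8499 bits, H(Y|X) = 1.1084 bits, H(X,Y) = 1.9583 bits

Marginal of X (row sums):
  P(X=0) = 0.166 + 0.103 + 0.007 = 0.276
  P(X=1) = 0.436 + 0.269 + 0.019 = 0.724
H(X) = -[0.276·log₂(0.276) + 0.724·log₂(0.724)]
  = 0.51260 + 0.33734 = 0.8499 bits

H(Y|X) = Σ_x P(x)·H(Y|X=x):
  X=0: P(X=0) = 0.276, P(Y|X=0) = (83/138, 103/276, 7/276) → H(Y|X=0) = 1.10629
  X=1: P(X=1) = 0.724, P(Y|X=1) = (109/181, 269/724, 19/724) → H(Y|X=1) = 1.10915
H(Y|X) = 0.276·1.10629 + 0.724·1.10915 = 1.1084 bits

H(X,Y) = -Σ_{x,y} P(x,y) log₂ P(x,y). Per-cell terms -P(x,y)·log₂P(x,y):
  X=0: 0.43006, 0.33777, 0.05011
  X=1: 0.52215, 0.50957, 0.10864
Sum of the 6 terms: H(X,Y) = 1.9583 bits

Chain rule check:
  H(X) + H(Y|X) = 0.8499 + 1.1084 = 1.9583 bits
  H(X,Y) = 1.9583 bits
✓ Chain rule verified.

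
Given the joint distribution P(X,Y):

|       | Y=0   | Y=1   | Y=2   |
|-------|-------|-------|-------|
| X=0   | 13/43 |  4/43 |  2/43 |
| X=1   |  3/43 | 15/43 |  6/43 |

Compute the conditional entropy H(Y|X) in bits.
1.2506 bits

H(Y|X) = H(X,Y) - H(X)

H(X,Y) = -Σ_{x,y} P(x,y) log₂ P(x,y). Per-cell terms -P(x,y)·log₂P(x,y):
  X=0: 0.52176, 0.31872, 0.20587
  X=1: 0.26800, 0.53001, 0.39646
Sum of the 6 terms: H(X,Y) = 2.2408 bits

Marginal of X (row sums):
  P(X=0) = 13/43 + 4/43 + 2/43 = 19/43
  P(X=1) = 3/43 + 15/43 + 6/43 = 24/43
H(X) = -[(19/43)·log₂(19/43) + (24/43)·log₂(24/43)]
  = 0.52066 + 0.46956 = 0.9902 bits

H(Y|X) = H(X,Y) - H(X) = 2.2408 - 0.9902 = 1.2506 bits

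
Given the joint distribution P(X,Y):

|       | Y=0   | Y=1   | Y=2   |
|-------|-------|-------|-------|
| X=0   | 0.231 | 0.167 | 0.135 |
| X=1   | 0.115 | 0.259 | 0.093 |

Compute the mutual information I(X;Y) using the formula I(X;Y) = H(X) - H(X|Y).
0.0455 bits

I(X;Y) = H(X) - H(X|Y)

Marginal of X (row sums):
  P(X=0) = 0.231 + 0.167 + 0.135 = 0.533
  P(X=1) = 0.115 + 0.259 + 0.093 = 0.467
H(X) = -[0.533·log₂(0.533) + 0.467·log₂(0.467)]
  = 0.4838534 + 0.5130021 = 0.9968555 bits

Marginal of Y (column sums):
  P(Y=0) = 0.231 + 0.115 = 0.346
  P(Y=1) = 0.167 + 0.259 = 0.426
  P(Y=2) = 0.135 + 0.093 = 0.228
H(X|Y) = Σ_y P(y)·H(X|Y=y):
  Y=0: P(Y=0) = 0.346, P(X|Y=0) = (231/346, 115/346) → H(X|Y=0) = 0.9173294
  Y=1: P(Y=1) = 0.426, P(X|Y=1) = (167/426, 259/426) → H(X|Y=1) = 0.9660900
  Y=2: P(Y=2) = 0.228, P(X|Y=2) = (45/76, 31/76) → H(X|Y=2) = 0.9753818
H(X|Y) = 0.346·0.9173294 + 0.426·0.9660900 + 0.228·0.9753818 = 0.9513374 bits

I(X;Y) = H(X) - H(X|Y) = 0.9968555 - 0.9513374 = 0.0455 bits

Cross-check via I(X;Y) = H(X) + H(Y) - H(X,Y): computing H(Y) from the column sums and H(X,Y) from the 6 cells in the same way gives H(Y) = 1.5405177 bits and H(X,Y) = 2.4918551 bits, so
I(X;Y) = 0.9968555 + 1.5405177 - 2.4918551 = 0.0455 bits ✓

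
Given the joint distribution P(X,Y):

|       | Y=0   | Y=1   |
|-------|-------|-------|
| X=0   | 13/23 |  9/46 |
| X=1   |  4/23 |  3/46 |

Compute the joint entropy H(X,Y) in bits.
1.6215 bits

H(X,Y) = -Σ_{x,y} P(x,y) log₂ P(x,y). Per-cell terms -P(x,y)·log₂P(x,y):
  X=0: 0.4652, 0.4605
  X=1: 0.4389, 0.2569
Sum of the 4 terms: H(X,Y) = 1.6215 bits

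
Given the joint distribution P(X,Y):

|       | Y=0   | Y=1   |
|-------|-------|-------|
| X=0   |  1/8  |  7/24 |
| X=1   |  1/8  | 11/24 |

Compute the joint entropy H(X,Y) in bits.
1.7843 bits

H(X,Y) = -Σ_{x,y} P(x,y) log₂ P(x,y). Per-cell terms -P(x,y)·log₂P(x,y):
  X=0: 0.37500, 0.51847
  X=1: 0.37500, 0.51587
Sum of the 4 terms: H(X,Y) = 1.7843 bits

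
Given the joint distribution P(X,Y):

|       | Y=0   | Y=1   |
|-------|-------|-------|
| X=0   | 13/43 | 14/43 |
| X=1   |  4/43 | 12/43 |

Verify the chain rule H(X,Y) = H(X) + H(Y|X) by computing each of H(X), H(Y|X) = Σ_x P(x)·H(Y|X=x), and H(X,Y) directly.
H(X) = 0.9523 bits, H(Y|X) = 0.9292 bits, H(X,Y) = 1.8814 bits

Marginal of X (row sums):
  P(X=0) = 13/43 + 14/43 = 27/43
  P(X=1) = 4/43 + 12/43 = 16/43
H(X) = -[(27/43)·log₂(27/43) + (16/43)·log₂(16/43)]
  = 0.42156 + 0.53070 = 0.9523 bits

H(Y|X) = Σ_x P(x)·H(Y|X=x):
  X=0: P(X=0) = 27/43, P(Y|X=0) = (13/27, 14/27) → H(Y|X=0) = 0.99901
  X=1: P(X=1) = 16/43, P(Y|X=1) = (1/4, 3/4) → H(Y|X=1) = 0.81128
H(Y|X) = (27/43)·0.99901 + (16/43)·0.81128 = 0.9292 bits

H(X,Y) = -Σ_{x,y} P(x,y) log₂ P(x,y). Per-cell terms -P(x,y)·log₂P(x,y):
  X=0: 0.52176, 0.52709
  X=1: 0.31872, 0.51385
Sum of the 4 terms: H(X,Y) = 1.8814 bits

Chain rule check:
  H(X) + H(Y|X) = 0.9523 + 0.9292 = 1.8815 bits
  H(X,Y) = 1.8814 bits
✓ Chain rule verified (Δ = 0.0001 is 4-dp rounding noise: each of the three values was rounded independently).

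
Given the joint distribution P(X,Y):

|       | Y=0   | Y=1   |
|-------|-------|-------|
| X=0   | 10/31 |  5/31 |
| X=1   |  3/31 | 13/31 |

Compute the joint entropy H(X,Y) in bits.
1.8029 bits

H(X,Y) = -Σ_{x,y} P(x,y) log₂ P(x,y). Per-cell terms -P(x,y)·log₂P(x,y):
  X=0: 0.52654, 0.42456
  X=1: 0.32605, 0.52577
Sum of the 4 terms: H(X,Y) = 1.8029 bits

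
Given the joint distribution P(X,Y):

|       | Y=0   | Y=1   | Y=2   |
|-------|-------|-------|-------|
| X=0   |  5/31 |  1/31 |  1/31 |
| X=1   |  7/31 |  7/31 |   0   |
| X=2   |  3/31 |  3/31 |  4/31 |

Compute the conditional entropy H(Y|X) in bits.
1.2178 bits

H(Y|X) = H(X,Y) - H(X)

H(X,Y) = -Σ_{x,y} P(x,y) log₂ P(x,y). Per-cell terms -P(x,y)·log₂P(x,y):
  X=0: 0.42456, 0.15981, 0.15981
  X=1: 0.48477, 0.48477, 0.00000
  X=2: 0.32605, 0.32605, 0.38119
  (cells with P = 0 contribute 0)
Sum of the 9 terms: H(X,Y) = 2.7470 bits

Marginal of X (row sums):
  P(X=0) = 5/31 + 1/31 + 1/31 = 7/31
  P(X=1) = 7/31 + 7/31 + 0 = 14/31
  P(X=2) = 3/31 + 3/31 + 4/31 = 10/31
H(X) = -[(7/31)·log₂(7/31) + (14/31)·log₂(14/31) + (10/31)·log₂(10/31)]
  = 0.48477 + 0.51793 + 0.52654 = 1.5292 bits

H(Y|X) = H(X,Y) - H(X) = 2.7470 - 1.5292 = 1.2178 bits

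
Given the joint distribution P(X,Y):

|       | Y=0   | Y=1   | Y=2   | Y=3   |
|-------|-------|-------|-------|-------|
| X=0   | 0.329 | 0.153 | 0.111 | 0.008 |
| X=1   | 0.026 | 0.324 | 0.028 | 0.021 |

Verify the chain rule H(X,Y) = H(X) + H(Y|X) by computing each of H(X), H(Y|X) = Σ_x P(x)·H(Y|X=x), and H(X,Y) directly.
H(X) = 0.9704 bits, H(Y|X) = 1.3046 bits, H(X,Y) = 2.2750 bits

Marginal of X (row sums):
  P(X=0) = 0.329 + 0.153 + 0.111 + 0.008 = 0.601
  P(X=1) = 0.026 + 0.324 + 0.028 + 0.021 = 0.399
H(X) = -[0.601·log₂(0.601) + 0.399·log₂(0.399)]
  = 0.44147 + 0.52889 = 0.9704 bits

H(Y|X) = Σ_x P(x)·H(Y|X=x):
  X=0: P(X=0) = 0.601, P(Y|X=0) = (329/601, 153/601, 111/601, 8/601) → H(Y|X=0) = 1.51135
  X=1: P(X=1) = 0.399, P(Y|X=1) = (26/399, 108/133, 4/57, 1/19) → H(Y|X=1) = 0.99321
H(Y|X) = 0.601·1.51135 + 0.399·0.99321 = 1.3046 bits

H(X,Y) = -Σ_{x,y} P(x,y) log₂ P(x,y). Per-cell terms -P(x,y)·log₂P(x,y):
  X=0: 0.52766, 0.41438, 0.35202, 0.05573
  X=1: 0.13690, 0.52680, 0.14444, 0.11704
Sum of the 8 terms: H(X,Y) = 2.2750 bits

Chain rule check:
  H(X) + H(Y|X) = 0.9704 + 1.3046 = 2.2750 bits
  H(X,Y) = 2.2750 bits
✓ Chain rule verified.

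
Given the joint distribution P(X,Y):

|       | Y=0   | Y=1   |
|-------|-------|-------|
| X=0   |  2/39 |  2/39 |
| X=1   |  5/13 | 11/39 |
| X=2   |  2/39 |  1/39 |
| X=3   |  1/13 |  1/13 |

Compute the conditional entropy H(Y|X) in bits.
0.9823 bits

H(Y|X) = H(X,Y) - H(X)

H(X,Y) = -Σ_{x,y} P(x,y) log₂ P(x,y). Per-cell terms -P(x,y)·log₂P(x,y):
  X=0: 0.21976, 0.21976
  X=1: 0.53020, 0.51502
  X=2: 0.21976, 0.13552
  X=3: 0.28465, 0.28465
Sum of the 8 terms: H(X,Y) = 2.4093 bits

Marginal of X (row sums):
  P(X=0) = 2/39 + 2/39 = 4/39
  P(X=1) = 5/13 + 11/39 = 2/3
  P(X=2) = 2/39 + 1/39 = 1/13
  P(X=3) = 1/13 + 1/13 = 2/13
H(X) = -[(4/39)·log₂(4/39) + (2/3)·log₂(2/3) + (1/13)·log₂(1/13) + (2/13)·log₂(2/13)]
  = 0.33696 + 0.38998 + 0.28465 + 0.41545 = 1.4270 bits

H(Y|X) = H(X,Y) - H(X) = 2.4093 - 1.4270 = 0.9823 bits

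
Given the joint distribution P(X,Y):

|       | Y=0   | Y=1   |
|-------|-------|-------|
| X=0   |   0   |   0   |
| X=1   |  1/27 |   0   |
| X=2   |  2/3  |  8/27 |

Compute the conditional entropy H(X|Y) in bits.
0.2093 bits

H(X|Y) = H(X,Y) - H(Y)

H(X,Y) = -Σ_{x,y} P(x,y) log₂ P(x,y). Per-cell terms -P(x,y)·log₂P(x,y):
  X=0: 0.000000, 0.000000
  X=1: 0.176107, 0.000000
  X=2: 0.389975, 0.519967
  (cells with P = 0 contribute 0)
Sum of the 6 terms: H(X,Y) = 1.08605 bits

Marginal of Y (column sums):
  P(Y=0) = 0 + 1/27 + 2/3 = 19/27
  P(Y=1) = 0 + 0 + 8/27 = 8/27
H(Y) = -[(19/27)·log₂(19/27) + (8/27)·log₂(8/27)]
  = 0.356750 + 0.519967 = 0.87672 bits

H(X|Y) = H(X,Y) - H(Y) = 1.08605 - 0.87672 = 0.2093 bits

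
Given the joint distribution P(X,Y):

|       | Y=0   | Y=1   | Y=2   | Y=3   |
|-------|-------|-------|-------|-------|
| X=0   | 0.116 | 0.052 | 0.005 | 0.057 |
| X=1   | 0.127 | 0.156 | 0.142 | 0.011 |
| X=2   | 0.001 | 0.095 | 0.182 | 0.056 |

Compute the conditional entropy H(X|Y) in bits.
1.2170 bits

H(X|Y) = H(X,Y) - H(Y)

H(X,Y) = -Σ_{x,y} P(x,y) log₂ P(x,y). Per-cell terms -P(x,y)·log₂P(x,y):
  X=0: 0.36051, 0.22180, 0.03822, 0.23557
  X=1: 0.37809, 0.41814, 0.39988, 0.07157
  X=2: 0.00997, 0.32261, 0.44735, 0.23287
Sum of the 12 terms: H(X,Y) = 3.1366 bits

Marginal of Y (column sums):
  P(Y=0) = 0.116 + 0.127 + 0.001 = 0.244
  P(Y=1) = 0.052 + 0.156 + 0.095 = 0.303
  P(Y=2) = 0.005 + 0.142 + 0.182 = 0.329
  P(Y=3) = 0.057 + 0.011 + 0.056 = 0.124
H(Y) = -[0.244·log₂(0.244) + 0.303·log₂(0.303) + 0.329·log₂(0.329) + 0.124·log₂(0.124)]
  = 0.49655 + 0.52195 + 0.52766 + 0.37344 = 1.9196 bits

H(X|Y) = H(X,Y) - H(Y) = 3.1366 - 1.9196 = 1.2170 bits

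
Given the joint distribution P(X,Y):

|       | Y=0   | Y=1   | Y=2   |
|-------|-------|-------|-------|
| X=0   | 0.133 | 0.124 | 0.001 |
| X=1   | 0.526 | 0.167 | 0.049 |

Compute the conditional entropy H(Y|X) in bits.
1.0787 bits

H(Y|X) = H(X,Y) - H(X)

H(X,Y) = -Σ_{x,y} P(x,y) log₂ P(x,y). Per-cell terms -P(x,y)·log₂P(x,y):
  X=0: 0.3871, 0.3734, 0.0100
  X=1: 0.4875, 0.4312, 0.2132
Sum of the 6 terms: H(X,Y) = 1.9024 bits

Marginal of X (row sums):
  P(X=0) = 0.133 + 0.124 + 0.001 = 0.258
  P(X=1) = 0.526 + 0.167 + 0.049 = 0.742
H(X) = -[0.258·log₂(0.258) + 0.742·log₂(0.742)]
  = 0.5043 + 0.3194 = 0.8237 bits

H(Y|X) = H(X,Y) - H(X) = 1.9024 - 0.8237 = 1.0787 bits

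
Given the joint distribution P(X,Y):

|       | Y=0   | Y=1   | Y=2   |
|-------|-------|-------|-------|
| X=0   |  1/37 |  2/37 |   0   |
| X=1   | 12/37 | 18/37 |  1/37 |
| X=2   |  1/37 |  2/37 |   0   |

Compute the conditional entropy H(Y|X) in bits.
1.1084 bits

H(Y|X) = H(X,Y) - H(X)

H(X,Y) = -Σ_{x,y} P(x,y) log₂ P(x,y). Per-cell terms -P(x,y)·log₂P(x,y):
  X=0: 0.140796, 0.227538, 0.000000
  X=1: 0.526862, 0.505717, 0.140796
  X=2: 0.140796, 0.227538, 0.000000
  (cells with P = 0 contribute 0)
Sum of the 9 terms: H(X,Y) = 1.91004 bits

Marginal of X (row sums):
  P(X=0) = 1/37 + 2/37 + 0 = 3/37
  P(X=1) = 12/37 + 18/37 + 1/37 = 31/37
  P(X=2) = 1/37 + 2/37 + 0 = 3/37
H(X) = -[(3/37)·log₂(3/37) + (31/37)·log₂(31/37) + (3/37)·log₂(3/37)]
  = 0.293878 + 0.213864 + 0.293878 = 0.80162 bits

H(Y|X) = H(X,Y) - H(X) = 1.91004 - 0.80162 = 1.1084 bits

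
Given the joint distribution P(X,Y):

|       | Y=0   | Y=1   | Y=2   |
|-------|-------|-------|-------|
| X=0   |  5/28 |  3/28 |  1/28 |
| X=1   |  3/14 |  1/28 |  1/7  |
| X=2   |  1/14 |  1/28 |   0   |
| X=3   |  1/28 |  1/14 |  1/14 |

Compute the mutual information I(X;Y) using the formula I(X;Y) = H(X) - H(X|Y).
0.1760 bits

I(X;Y) = H(X) - H(X|Y)

Marginal of X (row sums):
  P(X=0) = 5/28 + 3/28 + 1/28 = 9/28
  P(X=1) = 3/14 + 1/28 + 1/7 = 11/28
  P(X=2) = 1/14 + 1/28 + 0 = 3/28
  P(X=3) = 1/28 + 1/14 + 1/14 = 5/28
H(X) = -[(9/28)·log₂(9/28) + (11/28)·log₂(11/28) + (3/28)·log₂(3/28) + (5/28)·log₂(5/28)]
  = 0.5263168 + 0.5295413 + 0.3452563 + 0.4438262 = 1.844941 bits

Marginal of Y (column sums):
  P(Y=0) = 5/28 + 3/14 + 1/14 + 1/28 = 1/2
  P(Y=1) = 3/28 + 1/28 + 1/28 + 1/14 = 1/4
  P(Y=2) = 1/28 + 1/7 + 0 + 1/14 = 1/4
H(X|Y) = Σ_y P(y)·H(X|Y=y):
  Y=0: P(Y=0) = 1/2, P(X|Y=0) = (5/14, 3/7, 1/7, 1/14) → H(X|Y=0) = 1.7273967
  Y=1: P(Y=1) = 1/4, P(X|Y=1) = (3/7, 1/7, 1/7, 2/7) → H(X|Y=1) = 1.8423710
  Y=2: P(Y=2) = 1/4, P(X|Y=2) = (1/7, 4/7, 0, 2/7) → H(X|Y=2) = 1.3787835
H(X|Y) = (1/2)·1.7273967 + (1/4)·1.8423710 + (1/4)·1.3787835 = 1.668987 bits

I(X;Y) = H(X) - H(X|Y) = 1.844941 - 1.668987 = 0.1760 bits

Cross-check via I(X;Y) = H(X) + H(Y) - H(X,Y): computing H(Y) from the column sums and H(X,Y) from the 12 cells in the same way gives H(Y) = 1.500000 bits and H(X,Y) = 3.168987 bits, so
I(X;Y) = 1.844941 + 1.500000 - 3.168987 = 0.1760 bits ✓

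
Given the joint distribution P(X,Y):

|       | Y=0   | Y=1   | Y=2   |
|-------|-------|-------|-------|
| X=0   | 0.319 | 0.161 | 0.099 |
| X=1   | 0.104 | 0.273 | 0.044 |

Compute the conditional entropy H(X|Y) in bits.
0.8806 bits

H(X|Y) = H(X,Y) - H(Y)

H(X,Y) = -Σ_{x,y} P(x,y) log₂ P(x,y). Per-cell terms -P(x,y)·log₂P(x,y):
  X=0: 0.525831, 0.424214, 0.330306
  X=1: 0.339596, 0.511336, 0.198280
Sum of the 6 terms: H(X,Y) = 2.32956 bits

Marginal of Y (column sums):
  P(Y=0) = 0.319 + 0.104 = 0.423
  P(Y=1) = 0.161 + 0.273 = 0.434
  P(Y=2) = 0.099 + 0.044 = 0.143
H(Y) = -[0.423·log₂(0.423) + 0.434·log₂(0.434) + 0.143·log₂(0.143)]
  = 0.525057 + 0.522637 + 0.401246 = 1.44894 bits

H(X|Y) = H(X,Y) - H(Y) = 2.32956 - 1.44894 = 0.8806 bits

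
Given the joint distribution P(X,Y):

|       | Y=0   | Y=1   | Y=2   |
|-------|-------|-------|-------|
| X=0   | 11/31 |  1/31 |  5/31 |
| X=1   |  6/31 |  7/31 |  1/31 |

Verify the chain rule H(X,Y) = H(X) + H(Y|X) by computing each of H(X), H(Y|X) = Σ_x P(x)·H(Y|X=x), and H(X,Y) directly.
H(X) = 0.9932 bits, H(Y|X) = 1.2247 bits, H(X,Y) = 2.2179 bits

Marginal of X (row sums):
  P(X=0) = 11/31 + 1/31 + 5/31 = 17/31
  P(X=1) = 6/31 + 7/31 + 1/31 = 14/31
H(X) = -[(17/31)·log₂(17/31) + (14/31)·log₂(14/31)]
  = 0.47531 + 0.51793 = 0.9932 bits

H(Y|X) = Σ_x P(x)·H(Y|X=x):
  X=0: P(X=0) = 17/31, P(Y|X=0) = (11/17, 1/17, 5/17) → H(Y|X=0) = 1.16609
  X=1: P(X=1) = 14/31, P(Y|X=1) = (3/7, 1/2, 1/14) → H(Y|X=1) = 1.29584
H(Y|X) = (17/31)·1.16609 + (14/31)·1.29584 = 1.2247 bits

H(X,Y) = -Σ_{x,y} P(x,y) log₂ P(x,y). Per-cell terms -P(x,y)·log₂P(x,y):
  X=0: 0.53040, 0.15981, 0.42456
  X=1: 0.45856, 0.48477, 0.15981
Sum of the 6 terms: H(X,Y) = 2.2179 bits

Chain rule check:
  H(X) + H(Y|X) = 0.9932 + 1.2247 = 2.2179 bits
  H(X,Y) = 2.2179 bits
✓ Chain rule verified.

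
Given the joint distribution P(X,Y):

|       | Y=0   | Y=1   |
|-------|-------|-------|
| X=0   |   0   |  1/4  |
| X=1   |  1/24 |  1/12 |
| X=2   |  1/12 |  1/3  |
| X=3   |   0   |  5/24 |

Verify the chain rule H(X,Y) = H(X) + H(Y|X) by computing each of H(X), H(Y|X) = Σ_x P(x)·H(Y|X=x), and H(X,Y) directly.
H(X) = 1.8727 bits, H(Y|X) = 0.4156 bits, H(X,Y) = 2.2883 bits

Marginal of X (row sums):
  P(X=0) = 0 + 1/4 = 1/4
  P(X=1) = 1/24 + 1/12 = 1/8
  P(X=2) = 1/12 + 1/3 = 5/12
  P(X=3) = 0 + 5/24 = 5/24
H(X) = -[(1/4)·log₂(1/4) + (1/8)·log₂(1/8) + (5/12)·log₂(5/12) + (5/24)·log₂(5/24)]
  = 0.50000 + 0.37500 + 0.52626 + 0.47147 = 1.8727 bits

H(Y|X) = Σ_x P(x)·H(Y|X=x):
  X=0: P(X=0) = 1/4, P(Y|X=0) = (0, 1) → H(Y|X=0) = 0.00000
  X=1: P(X=1) = 1/8, P(Y|X=1) = (1/3, 2/3) → H(Y|X=1) = 0.91830
  X=2: P(X=2) = 5/12, P(Y|X=2) = (1/5, 4/5) → H(Y|X=2) = 0.72193
  X=3: P(X=3) = 5/24, P(Y|X=3) = (0, 1) → H(Y|X=3) = 0.00000
H(Y|X) = (1/4)·0.00000 + (1/8)·0.91830 + (5/12)·0.72193 + (5/24)·0.00000 = 0.4156 bits

H(X,Y) = -Σ_{x,y} P(x,y) log₂ P(x,y). Per-cell terms -P(x,y)·log₂P(x,y):
  X=0: 0.00000, 0.50000
  X=1: 0.19104, 0.29875
  X=2: 0.29875, 0.52832
  X=3: 0.00000, 0.47147
  (cells with P = 0 contribute 0)
Sum of the 8 terms: H(X,Y) = 2.2883 bits

Chain rule check:
  H(X) + H(Y|X) = 1.8727 + 0.4156 = 2.2883 bits
  H(X,Y) = 2.2883 bits
✓ Chain rule verified.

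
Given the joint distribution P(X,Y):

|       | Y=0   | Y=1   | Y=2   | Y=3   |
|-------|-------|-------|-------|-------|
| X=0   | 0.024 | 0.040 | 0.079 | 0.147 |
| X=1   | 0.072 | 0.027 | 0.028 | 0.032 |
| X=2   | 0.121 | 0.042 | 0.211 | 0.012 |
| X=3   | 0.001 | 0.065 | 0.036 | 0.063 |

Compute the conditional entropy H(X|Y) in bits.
1.5787 bits

H(X|Y) = H(X,Y) - H(Y)

H(X,Y) = -Σ_{x,y} P(x,y) log₂ P(x,y). Per-cell terms -P(x,y)·log₂P(x,y):
  X=0: 0.12914, 0.18575, 0.28930, 0.40662
  X=1: 0.27330, 0.14069, 0.14444, 0.15891
  X=2: 0.36868, 0.19209, 0.47363, 0.07657
  X=3: 0.00997, 0.25632, 0.17265, 0.25128
Sum of the 16 terms: H(X,Y) = 3.5293 bits

Marginal of Y (column sums):
  P(Y=0) = 0.024 + 0.072 + 0.121 + 0.001 = 0.218
  P(Y=1) = 0.040 + 0.027 + 0.042 + 0.065 = 0.174
  P(Y=2) = 0.079 + 0.028 + 0.211 + 0.036 = 0.354
  P(Y=3) = 0.147 + 0.032 + 0.012 + 0.063 = 0.254
H(Y) = -[0.218·log₂(0.218) + 0.174·log₂(0.174) + 0.354·log₂(0.354) + 0.254·log₂(0.254)]
  = 0.47908 + 0.43897 + 0.53036 + 0.50218 = 1.9506 bits

H(X|Y) = H(X,Y) - H(Y) = 3.5293 - 1.9506 = 1.5787 bits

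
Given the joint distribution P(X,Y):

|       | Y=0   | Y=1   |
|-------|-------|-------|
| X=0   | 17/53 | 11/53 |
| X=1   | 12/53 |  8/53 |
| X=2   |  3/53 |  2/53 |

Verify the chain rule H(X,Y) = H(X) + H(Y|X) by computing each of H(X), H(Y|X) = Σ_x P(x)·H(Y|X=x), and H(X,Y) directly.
H(X) = 1.3382 bits, H(Y|X) = 0.9687 bits, H(X,Y) = 2.3069 bits

Marginal of X (row sums):
  P(X=0) = 17/53 + 11/53 = 28/53
  P(X=1) = 12/53 + 8/53 = 20/53
  P(X=2) = 3/53 + 2/53 = 5/53
H(X) = -[(28/53)·log₂(28/53) + (20/53)·log₂(20/53) + (5/53)·log₂(5/53)]
  = 0.4863 + 0.5306 + 0.3213 = 1.3382 bits

H(Y|X) = Σ_x P(x)·H(Y|X=x):
  X=0: P(X=0) = 28/53, P(Y|X=0) = (17/28, 11/28) → H(Y|X=0) = 0.9666
  X=1: P(X=1) = 20/53, P(Y|X=1) = (3/5, 2/5) → H(Y|X=1) = 0.9710
  X=2: P(X=2) = 5/53, P(Y|X=2) = (3/5, 2/5) → H(Y|X=2) = 0.9710
H(Y|X) = (28/53)·0.9666 + (20/53)·0.9710 + (5/53)·0.9710 = 0.9687 bits

H(X,Y) = -Σ_{x,y} P(x,y) log₂ P(x,y). Per-cell terms -P(x,y)·log₂P(x,y):
  X=0: 0.5262, 0.4708
  X=1: 0.4852, 0.4118
  X=2: 0.2345, 0.1784
Sum of the 6 terms: H(X,Y) = 2.3069 bits

Chain rule check:
  H(X) + H(Y|X) = 1.3382 + 0.9687 = 2.3069 bits
  H(X,Y) = 2.3069 bits
✓ Chain rule verified.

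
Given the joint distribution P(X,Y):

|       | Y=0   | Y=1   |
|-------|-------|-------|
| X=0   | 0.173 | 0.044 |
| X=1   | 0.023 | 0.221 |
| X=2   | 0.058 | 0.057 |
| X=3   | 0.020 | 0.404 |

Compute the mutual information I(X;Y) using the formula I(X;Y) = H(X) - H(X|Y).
0.3481 bits

I(X;Y) = H(X) - H(X|Y)

Marginal of X (row sums):
  P(X=0) = 0.173 + 0.044 = 0.217
  P(X=1) = 0.023 + 0.221 = 0.244
  P(X=2) = 0.058 + 0.057 = 0.115
  P(X=3) = 0.020 + 0.404 = 0.424
H(X) = -[0.217·log₂(0.217) + 0.244·log₂(0.244) + 0.115·log₂(0.115) + 0.424·log₂(0.424)]
  = 0.478319 + 0.496551 + 0.358834 + 0.524854 = 1.85856 bits

Marginal of Y (column sums):
  P(Y=0) = 0.173 + 0.023 + 0.058 + 0.020 = 0.274
  P(Y=1) = 0.044 + 0.221 + 0.057 + 0.404 = 0.726
H(X|Y) = Σ_y P(y)·H(X|Y=y):
  Y=0: P(Y=0) = 0.274, P(X|Y=0) = (173/274, 23/274, 29/137, 10/137) → H(X|Y=0) = 1.468711
  Y=1: P(Y=1) = 0.726, P(X|Y=1) = (2/33, 221/726, 19/242, 202/363) → H(X|Y=1) = 1.526231
H(X|Y) = 0.274·1.468711 + 0.726·1.526231 = 1.51047 bits

I(X;Y) = H(X) - H(X|Y) = 1.85856 - 1.51047 = 0.3481 bits

Cross-check via I(X;Y) = H(X) + H(Y) - H(X,Y): computing H(Y) from the column sums and H(X,Y) from the 8 cells in the same way gives H(Y) = 0.84715 bits and H(X,Y) = 2.35762 bits, so
I(X;Y) = 1.85856 + 0.84715 - 2.35762 = 0.3481 bits ✓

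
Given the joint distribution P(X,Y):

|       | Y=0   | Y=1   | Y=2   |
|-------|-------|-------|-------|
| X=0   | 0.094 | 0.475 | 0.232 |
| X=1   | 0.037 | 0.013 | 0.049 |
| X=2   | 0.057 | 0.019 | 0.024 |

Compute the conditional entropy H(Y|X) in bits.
1.3449 bits

H(Y|X) = H(X,Y) - H(X)

H(X,Y) = -Σ_{x,y} P(x,y) log₂ P(x,y). Per-cell terms -P(x,y)·log₂P(x,y):
  X=0: 0.3207, 0.5102, 0.4890
  X=1: 0.1760, 0.0814, 0.2132
  X=2: 0.2356, 0.1086, 0.1291
Sum of the 9 terms: H(X,Y) = 2.2638 bits

Marginal of X (row sums):
  P(X=0) = 0.094 + 0.475 + 0.232 = 0.801
  P(X=1) = 0.037 + 0.013 + 0.049 = 0.099
  P(X=2) = 0.057 + 0.019 + 0.024 = 0.100
H(X) = -[0.801·log₂(0.801) + 0.099·log₂(0.099) + 0.100·log₂(0.100)]
  = 0.2564 + 0.3303 + 0.3322 = 0.9189 bits

H(Y|X) = H(X,Y) - H(X) = 2.2638 - 0.9189 = 1.3449 bits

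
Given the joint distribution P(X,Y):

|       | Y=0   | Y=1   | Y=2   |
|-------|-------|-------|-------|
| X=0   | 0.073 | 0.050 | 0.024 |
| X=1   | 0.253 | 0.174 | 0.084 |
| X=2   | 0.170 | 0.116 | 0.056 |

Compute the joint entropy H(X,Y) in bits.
2.8896 bits

H(X,Y) = -Σ_{x,y} P(x,y) log₂ P(x,y). Per-cell terms -P(x,y)·log₂P(x,y):
  X=0: 0.2756, 0.2161, 0.1291
  X=1: 0.5016, 0.4390, 0.3002
  X=2: 0.4346, 0.3605, 0.2329
Sum of the 9 terms: H(X,Y) = 2.8896 bits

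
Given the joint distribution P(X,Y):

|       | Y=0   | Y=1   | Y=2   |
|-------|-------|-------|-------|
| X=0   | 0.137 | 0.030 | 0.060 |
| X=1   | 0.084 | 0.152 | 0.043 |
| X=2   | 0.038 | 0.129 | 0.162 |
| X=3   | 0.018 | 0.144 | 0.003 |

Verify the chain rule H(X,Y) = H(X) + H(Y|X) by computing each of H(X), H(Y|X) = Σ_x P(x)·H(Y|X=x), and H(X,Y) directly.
H(X) = 1.9560 bits, H(Y|X) = 1.2586 bits, H(X,Y) = 3.2146 bits

Marginal of X (row sums):
  P(X=0) = 0.137 + 0.030 + 0.060 = 0.227
  P(X=1) = 0.084 + 0.152 + 0.043 = 0.279
  P(X=2) = 0.038 + 0.129 + 0.162 = 0.329
  P(X=3) = 0.018 + 0.144 + 0.003 = 0.165
H(X) = -[0.227·log₂(0.227) + 0.279·log₂(0.279) + 0.329·log₂(0.329) + 0.165·log₂(0.165)]
  = 0.485607 + 0.513824 + 0.527664 + 0.428911 = 1.9560 bits

H(Y|X) = Σ_x P(x)·H(Y|X=x):
  X=0: P(X=0) = 0.227, P(Y|X=0) = (137/227, 30/227, 60/227) → H(Y|X=0) = 1.332934
  X=1: P(X=1) = 0.279, P(Y|X=1) = (28/93, 152/279, 43/279) → H(Y|X=1) = 1.414555
  X=2: P(X=2) = 0.329, P(Y|X=2) = (38/329, 129/329, 162/329) → H(Y|X=2) = 1.392566
  X=3: P(X=3) = 0.165, P(Y|X=3) = (6/55, 48/55, 1/55) → H(Y|X=3) = 0.625215
H(Y|X) = 0.227·1.332934 + 0.279·1.414555 + 0.329·1.392566 + 0.165·0.625215 = 1.2586 bits

H(X,Y) = -Σ_{x,y} P(x,y) log₂ P(x,y). Per-cell terms -P(x,y)·log₂P(x,y):
  X=0: 0.392882, 0.151767, 0.243534
  X=1: 0.300171, 0.413114, 0.195199
  X=2: 0.179279, 0.381138, 0.425401
  X=3: 0.104325, 0.402604, 0.025142
Sum of the 12 terms: H(X,Y) = 3.2146 bits

Chain rule check:
  H(X) + H(Y|X) = 1.9560 + 1.2586 = 3.2146 bits
  H(X,Y) = 3.2146 bits
✓ Chain rule verified.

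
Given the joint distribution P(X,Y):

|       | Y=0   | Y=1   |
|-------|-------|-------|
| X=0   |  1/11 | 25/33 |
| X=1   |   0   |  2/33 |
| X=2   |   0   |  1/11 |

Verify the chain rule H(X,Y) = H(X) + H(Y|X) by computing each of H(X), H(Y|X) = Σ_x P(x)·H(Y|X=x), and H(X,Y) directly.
H(X) = 0.7607 bits, H(Y|X) = 0.4168 bits, H(X,Y) = 1.1775 bits

Marginal of X (row sums):
  P(X=0) = 1/11 + 25/33 = 28/33
  P(X=1) = 0 + 2/33 = 2/33
  P(X=2) = 0 + 1/11 = 1/11
H(X) = -[(28/33)·log₂(28/33) + (2/33)·log₂(2/33) + (1/11)·log₂(1/11)]
  = 0.2011 + 0.2451 + 0.3145 = 0.7607 bits

H(Y|X) = Σ_x P(x)·H(Y|X=x):
  X=0: P(X=0) = 28/33, P(Y|X=0) = (3/28, 25/28) → H(Y|X=0) = 0.4912
  X=1: P(X=1) = 2/33, P(Y|X=1) = (0, 1) → H(Y|X=1) = 0.0000
  X=2: P(X=2) = 1/11, P(Y|X=2) = (0, 1) → H(Y|X=2) = 0.0000
H(Y|X) = (28/33)·0.4912 + (2/33)·0.0000 + (1/11)·0.0000 = 0.4168 bits

H(X,Y) = -Σ_{x,y} P(x,y) log₂ P(x,y). Per-cell terms -P(x,y)·log₂P(x,y):
  X=0: 0.3145, 0.3034
  X=1: 0.0000, 0.2451
  X=2: 0.0000, 0.3145
  (cells with P = 0 contribute 0)
Sum of the 6 terms: H(X,Y) = 1.1775 bits

Chain rule check:
  H(X) + H(Y|X) = 0.7607 + 0.4168 = 1.1775 bits
  H(X,Y) = 1.1775 bits
✓ Chain rule verified.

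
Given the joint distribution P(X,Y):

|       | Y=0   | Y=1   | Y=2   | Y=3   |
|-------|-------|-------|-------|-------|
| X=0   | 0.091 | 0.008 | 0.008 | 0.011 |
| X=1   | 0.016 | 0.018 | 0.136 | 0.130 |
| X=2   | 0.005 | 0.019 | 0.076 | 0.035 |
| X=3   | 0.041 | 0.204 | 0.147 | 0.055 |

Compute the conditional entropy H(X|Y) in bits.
1.4309 bits

H(X|Y) = H(X,Y) - H(Y)

H(X,Y) = -Σ_{x,y} P(x,y) log₂ P(x,y). Per-cell terms -P(x,y)·log₂P(x,y):
  X=0: 0.31468, 0.05573, 0.05573, 0.07157
  X=1: 0.09545, 0.10433, 0.39145, 0.38264
  X=2: 0.03822, 0.10864, 0.28256, 0.16928
  X=3: 0.18894, 0.46785, 0.40662, 0.23014
Sum of the 16 terms: H(X,Y) = 3.3638 bits

Marginal of Y (column sums):
  P(Y=0) = 0.091 + 0.016 + 0.005 + 0.041 = 0.153
  P(Y=1) = 0.008 + 0.018 + 0.019 + 0.204 = 0.249
  P(Y=2) = 0.008 + 0.136 + 0.076 + 0.147 = 0.367
  P(Y=3) = 0.011 + 0.130 + 0.035 + 0.055 = 0.231
H(Y) = -[0.153·log₂(0.153) + 0.249·log₂(0.249) + 0.367·log₂(0.367) + 0.231·log₂(0.231)]
  = 0.41438 + 0.49944 + 0.53074 + 0.48834 = 1.9329 bits

H(X|Y) = H(X,Y) - H(Y) = 3.3638 - 1.9329 = 1.4309 bits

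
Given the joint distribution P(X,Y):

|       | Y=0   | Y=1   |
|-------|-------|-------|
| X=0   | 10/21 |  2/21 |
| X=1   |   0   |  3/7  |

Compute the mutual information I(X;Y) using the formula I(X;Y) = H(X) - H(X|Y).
0.6269 bits

I(X;Y) = H(X) - H(X|Y)

Marginal of X (row sums):
  P(X=0) = 10/21 + 2/21 = 4/7
  P(X=1) = 0 + 3/7 = 3/7
H(X) = -[(4/7)·log₂(4/7) + (3/7)·log₂(3/7)]
  = 0.4613 + 0.5239 = 0.9852 bits

Marginal of Y (column sums):
  P(Y=0) = 10/21 + 0 = 10/21
  P(Y=1) = 2/21 + 3/7 = 11/21
H(X|Y) = Σ_y P(y)·H(X|Y=y):
  Y=0: P(Y=0) = 10/21, P(X|Y=0) = (1, 0) → H(X|Y=0) = 0.0000
  Y=1: P(Y=1) = 11/21, P(X|Y=1) = (2/11, 9/11) → H(X|Y=1) = 0.6840
H(X|Y) = (10/21)·0.0000 + (11/21)·0.6840 = 0.3583 bits

I(X;Y) = H(X) - H(X|Y) = 0.9852 - 0.3583 = 0.6269 bits

Cross-check via I(X;Y) = H(X) + H(Y) - H(X,Y): computing H(Y) from the column sums and H(X,Y) from the 4 cells in the same way gives H(Y) = 0.9984 bits and H(X,Y) = 1.3567 bits, so
I(X;Y) = 0.9852 + 0.9984 - 1.3567 = 0.6269 bits ✓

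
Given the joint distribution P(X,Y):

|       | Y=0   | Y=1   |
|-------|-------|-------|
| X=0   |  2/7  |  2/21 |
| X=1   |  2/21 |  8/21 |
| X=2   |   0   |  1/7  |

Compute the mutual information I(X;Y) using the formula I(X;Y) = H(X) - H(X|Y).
0.3059 bits

I(X;Y) = H(X) - H(X|Y)

Marginal of X (row sums):
  P(X=0) = 2/7 + 2/21 = 8/21
  P(X=1) = 2/21 + 8/21 = 10/21
  P(X=2) = 0 + 1/7 = 1/7
H(X) = -[(8/21)·log₂(8/21) + (10/21)·log₂(10/21) + (1/7)·log₂(1/7)]
  = 0.5304 + 0.5097 + 0.4011 = 1.4412 bits

Marginal of Y (column sums):
  P(Y=0) = 2/7 + 2/21 + 0 = 8/21
  P(Y=1) = 2/21 + 8/21 + 1/7 = 13/21
H(X|Y) = Σ_y P(y)·H(X|Y=y):
  Y=0: P(Y=0) = 8/21, P(X|Y=0) = (3/4, 1/4, 0) → H(X|Y=0) = 0.8113
  Y=1: P(Y=1) = 13/21, P(X|Y=1) = (2/13, 8/13, 3/13) → H(X|Y=1) = 1.3347
H(X|Y) = (8/21)·0.8113 + (13/21)·1.3347 = 1.1353 bits

I(X;Y) = H(X) - H(X|Y) = 1.4412 - 1.1353 = 0.3059 bits

Cross-check via I(X;Y) = H(X) + H(Y) - H(X,Y): computing H(Y) from the column sums and H(X,Y) from the 6 cells in the same way gives H(Y) = 0.9587 bits and H(X,Y) = 2.0940 bits, so
I(X;Y) = 1.4412 + 0.9587 - 2.0940 = 0.3059 bits ✓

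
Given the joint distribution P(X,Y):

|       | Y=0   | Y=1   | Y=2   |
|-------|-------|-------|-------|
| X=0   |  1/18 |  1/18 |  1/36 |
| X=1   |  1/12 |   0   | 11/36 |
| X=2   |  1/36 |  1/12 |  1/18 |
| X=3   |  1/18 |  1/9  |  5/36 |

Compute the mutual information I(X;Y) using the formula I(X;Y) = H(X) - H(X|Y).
0.2660 bits

I(X;Y) = H(X) - H(X|Y)

Marginal of X (row sums):
  P(X=0) = 1/18 + 1/18 + 1/36 = 5/36
  P(X=1) = 1/12 + 0 + 11/36 = 7/18
  P(X=2) = 1/36 + 1/12 + 1/18 = 1/6
  P(X=3) = 1/18 + 1/9 + 5/36 = 11/36
H(X) = -[(5/36)·log₂(5/36) + (7/18)·log₂(7/18) + (1/6)·log₂(1/6) + (11/36)·log₂(11/36)]
  = 0.395555 + 0.529888 + 0.430827 + 0.522651 = 1.878921 bits

Marginal of Y (column sums):
  P(Y=0) = 1/18 + 1/12 + 1/36 + 1/18 = 2/9
  P(Y=1) = 1/18 + 0 + 1/12 + 1/9 = 1/4
  P(Y=2) = 1/36 + 11/36 + 1/18 + 5/36 = 19/36
H(X|Y) = Σ_y P(y)·H(X|Y=y):
  Y=0: P(Y=0) = 2/9, P(X|Y=0) = (1/4, 3/8, 1/8, 1/4) → H(X|Y=0) = 1.905639
  Y=1: P(Y=1) = 1/4, P(X|Y=1) = (2/9, 0, 1/3, 4/9) → H(X|Y=1) = 1.530493
  Y=2: P(Y=2) = 19/36, P(X|Y=2) = (1/19, 11/19, 2/19, 5/19) → H(X|Y=2) = 1.528802
H(X|Y) = (2/9)·1.905639 + (1/4)·1.530493 + (19/36)·1.528802 = 1.612966 bits

I(X;Y) = H(X) - H(X|Y) = 1.878921 - 1.612966 = 0.2660 bits

Cross-check via I(X;Y) = H(X) + H(Y) - H(X,Y): computing H(Y) from the column sums and H(X,Y) from the 12 cells in the same way gives H(Y) = 1.468815 bits and H(X,Y) = 3.081782 bits, so
I(X;Y) = 1.878921 + 1.468815 - 3.081782 = 0.2660 bits ✓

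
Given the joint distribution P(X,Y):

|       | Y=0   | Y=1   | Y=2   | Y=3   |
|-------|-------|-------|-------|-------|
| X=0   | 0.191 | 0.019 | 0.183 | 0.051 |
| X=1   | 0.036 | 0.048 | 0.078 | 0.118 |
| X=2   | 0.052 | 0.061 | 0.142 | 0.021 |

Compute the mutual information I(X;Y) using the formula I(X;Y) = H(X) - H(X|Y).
0.1732 bits

I(X;Y) = H(X) - H(X|Y)

Marginal of X (row sums):
  P(X=0) = 0.191 + 0.019 + 0.183 + 0.051 = 0.444
  P(X=1) = 0.036 + 0.048 + 0.078 + 0.118 = 0.280
  P(X=2) = 0.052 + 0.061 + 0.142 + 0.021 = 0.276
H(X) = -[0.444·log₂(0.444) + 0.280·log₂(0.280) + 0.276·log₂(0.276)]
  = 0.5201 + 0.5142 + 0.5126 = 1.5469 bits

Marginal of Y (column sums):
  P(Y=0) = 0.191 + 0.036 + 0.052 = 0.279
  P(Y=1) = 0.019 + 0.048 + 0.061 = 0.128
  P(Y=2) = 0.183 + 0.078 + 0.142 = 0.403
  P(Y=3) = 0.051 + 0.118 + 0.021 = 0.190
H(X|Y) = Σ_y P(y)·H(X|Y=y):
  Y=0: P(Y=0) = 0.279, P(X|Y=0) = (191/279, 4/31, 52/279) → H(X|Y=0) = 1.2072
  Y=1: P(Y=1) = 0.128, P(X|Y=1) = (19/128, 3/8, 61/128) → H(X|Y=1) = 1.4487
  Y=2: P(Y=2) = 0.403, P(X|Y=2) = (183/403, 6/31, 142/403) → H(X|Y=2) = 1.5060
  Y=3: P(Y=3) = 0.190, P(X|Y=3) = (51/190, 59/95, 21/190) → H(X|Y=3) = 1.2873
H(X|Y) = 0.279·1.2072 + 0.128·1.4487 + 0.403·1.5060 + 0.190·1.2873 = 1.3737 bits

I(X;Y) = H(X) - H(X|Y) = 1.5469 - 1.3737 = 0.1732 bits

Cross-check via I(X;Y) = H(X) + H(Y) - H(X,Y): computing H(Y) from the column sums and H(X,Y) from the 12 cells in the same way gives H(Y) = 1.8771 bits and H(X,Y) = 3.2508 bits, so
I(X;Y) = 1.5469 + 1.8771 - 3.2508 = 0.1732 bits ✓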